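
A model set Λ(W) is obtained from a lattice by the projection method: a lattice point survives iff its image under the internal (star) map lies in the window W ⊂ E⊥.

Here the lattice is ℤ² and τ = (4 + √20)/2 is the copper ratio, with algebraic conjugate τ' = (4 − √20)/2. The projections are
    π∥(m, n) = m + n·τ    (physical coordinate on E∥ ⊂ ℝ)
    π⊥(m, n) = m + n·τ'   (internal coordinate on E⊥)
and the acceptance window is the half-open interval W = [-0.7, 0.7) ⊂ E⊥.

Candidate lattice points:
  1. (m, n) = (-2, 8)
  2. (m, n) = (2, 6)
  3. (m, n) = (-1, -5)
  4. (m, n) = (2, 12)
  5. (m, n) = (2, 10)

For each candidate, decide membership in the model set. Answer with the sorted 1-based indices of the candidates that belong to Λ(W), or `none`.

Numerically τ ≈ 4.23607 and τ' = −1/τ ≈ -0.23607.
[1] lift (-2,8): star map gives -3.88854; window check -0.7 ≤ -3.88854 < 0.7 is false → out
[2] lift (2,6): star map gives 0.58359; window check -0.7 ≤ 0.58359 < 0.7 is true → IN Λ
[3] lift (-1,-5): star map gives 0.18034; window check -0.7 ≤ 0.18034 < 0.7 is true → IN Λ
[4] lift (2,12): star map gives -0.83282; window check -0.7 ≤ -0.83282 < 0.7 is false → out
[5] lift (2,10): star map gives -0.36068; window check -0.7 ≤ -0.36068 < 0.7 is true → IN Λ

2, 3, 5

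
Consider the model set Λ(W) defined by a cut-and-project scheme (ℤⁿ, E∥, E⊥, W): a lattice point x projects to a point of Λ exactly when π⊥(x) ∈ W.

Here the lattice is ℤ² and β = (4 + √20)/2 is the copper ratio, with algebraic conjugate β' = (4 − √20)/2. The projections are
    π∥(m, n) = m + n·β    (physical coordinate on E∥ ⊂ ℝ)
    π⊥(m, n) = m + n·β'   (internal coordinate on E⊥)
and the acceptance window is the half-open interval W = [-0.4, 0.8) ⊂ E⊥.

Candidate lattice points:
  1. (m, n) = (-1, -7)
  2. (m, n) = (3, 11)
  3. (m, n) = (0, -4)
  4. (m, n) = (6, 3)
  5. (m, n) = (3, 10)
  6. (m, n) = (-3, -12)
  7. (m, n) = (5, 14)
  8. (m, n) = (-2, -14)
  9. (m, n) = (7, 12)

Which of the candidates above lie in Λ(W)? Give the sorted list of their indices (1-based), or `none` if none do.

Compute β' = (4−√20)/2 = -0.2361, so π⊥(m,n) = m -0.2361·n.
[1] lift (-1,-7): star map gives 0.6525; window check -0.4 ≤ 0.6525 < 0.8 is true → IN Λ
[2] lift (3,11): star map gives 0.4033; window check -0.4 ≤ 0.4033 < 0.8 is true → IN Λ
[3] lift (0,-4): star map gives 0.9443; window check -0.4 ≤ 0.9443 < 0.8 is false → out
[4] lift (6,3): star map gives 5.2918; window check -0.4 ≤ 5.2918 < 0.8 is false → out
[5] lift (3,10): star map gives 0.6393; window check -0.4 ≤ 0.6393 < 0.8 is true → IN Λ
[6] lift (-3,-12): star map gives -0.1672; window check -0.4 ≤ -0.1672 < 0.8 is true → IN Λ
[7] lift (5,14): star map gives 1.6950; window check -0.4 ≤ 1.6950 < 0.8 is false → out
[8] lift (-2,-14): star map gives 1.3050; window check -0.4 ≤ 1.3050 < 0.8 is false → out
[9] lift (7,12): star map gives 4.1672; window check -0.4 ≤ 4.1672 < 0.8 is false → out

1, 2, 5, 6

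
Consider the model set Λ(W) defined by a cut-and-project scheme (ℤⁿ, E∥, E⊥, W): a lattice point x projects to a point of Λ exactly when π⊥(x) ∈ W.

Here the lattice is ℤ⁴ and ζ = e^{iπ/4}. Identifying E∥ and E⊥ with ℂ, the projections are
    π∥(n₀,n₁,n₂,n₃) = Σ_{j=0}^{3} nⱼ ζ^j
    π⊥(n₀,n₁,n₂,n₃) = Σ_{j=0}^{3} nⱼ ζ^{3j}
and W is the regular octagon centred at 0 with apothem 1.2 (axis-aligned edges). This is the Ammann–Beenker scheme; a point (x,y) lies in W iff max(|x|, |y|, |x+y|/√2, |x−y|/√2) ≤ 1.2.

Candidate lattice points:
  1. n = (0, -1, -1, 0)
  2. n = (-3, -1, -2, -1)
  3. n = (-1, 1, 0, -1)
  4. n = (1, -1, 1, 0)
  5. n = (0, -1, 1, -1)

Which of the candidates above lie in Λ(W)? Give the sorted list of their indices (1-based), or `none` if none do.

With ζ = e^{iπ/4} the internal vectors are ζ^0,ζ^3,ζ^6,ζ^9.
candidate 1: n = (0, -1, -1, 0) → π⊥ ≈ (+0.7071, +0.2929); max(|x|,|y|,|x±y|/√2) = 0.7071 ≤ 1.2 ⇒ ∈ W
candidate 2: n = (-3, -1, -2, -1) → π⊥ ≈ (-3.0000, +0.5858); max(|x|,|y|,|x±y|/√2) = 3.0000 > 1.2 ⇒ ∉ W
candidate 3: n = (-1, 1, 0, -1) → π⊥ ≈ (-2.4142, +0.0000); max(|x|,|y|,|x±y|/√2) = 2.4142 > 1.2 ⇒ ∉ W
candidate 4: n = (1, -1, 1, 0) → π⊥ ≈ (+1.7071, -1.7071); max(|x|,|y|,|x±y|/√2) = 2.4142 > 1.2 ⇒ ∉ W
candidate 5: n = (0, -1, 1, -1) → π⊥ ≈ (+0.0000, -2.4142); max(|x|,|y|,|x±y|/√2) = 2.4142 > 1.2 ⇒ ∉ W

1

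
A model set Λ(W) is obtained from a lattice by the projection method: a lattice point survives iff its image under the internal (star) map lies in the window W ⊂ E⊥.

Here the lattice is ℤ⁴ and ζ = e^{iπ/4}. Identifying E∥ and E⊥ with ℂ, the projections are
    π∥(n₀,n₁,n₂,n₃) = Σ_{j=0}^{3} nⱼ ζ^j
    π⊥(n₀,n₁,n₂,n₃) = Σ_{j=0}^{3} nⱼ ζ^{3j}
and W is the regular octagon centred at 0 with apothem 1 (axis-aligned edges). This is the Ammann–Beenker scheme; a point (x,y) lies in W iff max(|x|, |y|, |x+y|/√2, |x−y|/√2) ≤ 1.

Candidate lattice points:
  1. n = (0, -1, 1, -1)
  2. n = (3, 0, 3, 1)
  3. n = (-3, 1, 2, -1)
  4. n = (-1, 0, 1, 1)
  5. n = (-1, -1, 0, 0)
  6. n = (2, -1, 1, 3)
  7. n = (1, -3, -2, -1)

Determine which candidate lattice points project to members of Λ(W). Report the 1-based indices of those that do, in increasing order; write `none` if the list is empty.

Internal map: ζ^{3j} for j=0..3 gives (1,0), (−√2/2,√2/2), (0,−1), (√2/2,√2/2).
candidate 1: n = (0, -1, 1, -1) → π⊥ ≈ (+0.000000, -2.414214); max(|x|,|y|,|x±y|/√2) = 2.414214 > 1 ⇒ ∉ W
candidate 2: n = (3, 0, 3, 1) → π⊥ ≈ (+3.707107, -2.292893); max(|x|,|y|,|x±y|/√2) = 4.242641 > 1 ⇒ ∉ W
candidate 3: n = (-3, 1, 2, -1) → π⊥ ≈ (-4.414214, -2.000000); max(|x|,|y|,|x±y|/√2) = 4.535534 > 1 ⇒ ∉ W
candidate 4: n = (-1, 0, 1, 1) → π⊥ ≈ (-0.292893, -0.292893); max(|x|,|y|,|x±y|/√2) = 0.414214 ≤ 1 ⇒ ∈ W
candidate 5: n = (-1, -1, 0, 0) → π⊥ ≈ (-0.292893, -0.707107); max(|x|,|y|,|x±y|/√2) = 0.707107 ≤ 1 ⇒ ∈ W
candidate 6: n = (2, -1, 1, 3) → π⊥ ≈ (+4.828427, +0.414214); max(|x|,|y|,|x±y|/√2) = 4.828427 > 1 ⇒ ∉ W
candidate 7: n = (1, -3, -2, -1) → π⊥ ≈ (+2.414214, -0.828427); max(|x|,|y|,|x±y|/√2) = 2.414214 > 1 ⇒ ∉ W

4, 5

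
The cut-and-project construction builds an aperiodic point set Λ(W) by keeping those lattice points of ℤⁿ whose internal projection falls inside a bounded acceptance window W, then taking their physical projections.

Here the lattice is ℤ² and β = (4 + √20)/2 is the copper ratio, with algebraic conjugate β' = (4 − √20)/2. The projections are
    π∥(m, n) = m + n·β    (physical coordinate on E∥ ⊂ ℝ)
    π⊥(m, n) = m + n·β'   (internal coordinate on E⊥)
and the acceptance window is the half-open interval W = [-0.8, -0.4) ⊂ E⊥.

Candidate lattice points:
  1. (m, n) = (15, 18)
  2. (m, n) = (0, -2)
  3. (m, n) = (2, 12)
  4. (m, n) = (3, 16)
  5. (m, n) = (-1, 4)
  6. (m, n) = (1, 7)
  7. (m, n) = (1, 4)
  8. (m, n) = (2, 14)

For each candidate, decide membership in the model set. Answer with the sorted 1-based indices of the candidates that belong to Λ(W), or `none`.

4, 6

Compute β' = (4−√20)/2 = -0.236068, so π⊥(m,n) = m -0.236068·n.
[1] lift (15,18): star map gives 10.750776; window check -0.8 ≤ 10.750776 < -0.4 is false → out
[2] lift (0,-2): star map gives 0.472136; window check -0.8 ≤ 0.472136 < -0.4 is false → out
[3] lift (2,12): star map gives -0.832816; window check -0.8 ≤ -0.832816 < -0.4 is false → out
[4] lift (3,16): star map gives -0.777088; window check -0.8 ≤ -0.777088 < -0.4 is true → IN Λ
[5] lift (-1,4): star map gives -1.944272; window check -0.8 ≤ -1.944272 < -0.4 is false → out
[6] lift (1,7): star map gives -0.652476; window check -0.8 ≤ -0.652476 < -0.4 is true → IN Λ
[7] lift (1,4): star map gives 0.055728; window check -0.8 ≤ 0.055728 < -0.4 is false → out
[8] lift (2,14): star map gives -1.304952; window check -0.8 ≤ -1.304952 < -0.4 is false → out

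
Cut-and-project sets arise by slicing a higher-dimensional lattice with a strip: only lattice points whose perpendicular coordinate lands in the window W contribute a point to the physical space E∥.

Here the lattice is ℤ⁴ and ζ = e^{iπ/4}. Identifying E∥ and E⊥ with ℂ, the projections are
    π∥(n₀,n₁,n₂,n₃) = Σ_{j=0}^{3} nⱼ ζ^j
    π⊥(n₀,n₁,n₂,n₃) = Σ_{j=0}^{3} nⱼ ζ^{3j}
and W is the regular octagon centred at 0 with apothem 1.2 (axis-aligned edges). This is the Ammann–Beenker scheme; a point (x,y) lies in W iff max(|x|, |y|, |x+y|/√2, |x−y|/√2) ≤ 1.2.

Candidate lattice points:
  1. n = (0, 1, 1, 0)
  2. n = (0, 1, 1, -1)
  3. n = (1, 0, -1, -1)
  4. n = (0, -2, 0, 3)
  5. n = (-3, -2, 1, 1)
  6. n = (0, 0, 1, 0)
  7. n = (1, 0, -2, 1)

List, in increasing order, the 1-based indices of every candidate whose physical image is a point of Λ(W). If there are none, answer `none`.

1, 3, 6

With ζ = e^{iπ/4} the internal vectors are ζ^0,ζ^3,ζ^6,ζ^9.
#1 (0, 1, 1, 0): internal (-0.70711, -0.29289); octagon support 0.70711 vs apothem 1.2 → ∈ W
#2 (0, 1, 1, -1): internal (-1.41421, -1.00000); octagon support 1.70711 vs apothem 1.2 → ∉ W
#3 (1, 0, -1, -1): internal (0.29289, 0.29289); octagon support 0.41421 vs apothem 1.2 → ∈ W
#4 (0, -2, 0, 3): internal (3.53553, 0.70711); octagon support 3.53553 vs apothem 1.2 → ∉ W
#5 (-3, -2, 1, 1): internal (-0.87868, -1.70711); octagon support 1.82843 vs apothem 1.2 → ∉ W
#6 (0, 0, 1, 0): internal (0.00000, -1.00000); octagon support 1.00000 vs apothem 1.2 → ∈ W
#7 (1, 0, -2, 1): internal (1.70711, 2.70711); octagon support 3.12132 vs apothem 1.2 → ∉ W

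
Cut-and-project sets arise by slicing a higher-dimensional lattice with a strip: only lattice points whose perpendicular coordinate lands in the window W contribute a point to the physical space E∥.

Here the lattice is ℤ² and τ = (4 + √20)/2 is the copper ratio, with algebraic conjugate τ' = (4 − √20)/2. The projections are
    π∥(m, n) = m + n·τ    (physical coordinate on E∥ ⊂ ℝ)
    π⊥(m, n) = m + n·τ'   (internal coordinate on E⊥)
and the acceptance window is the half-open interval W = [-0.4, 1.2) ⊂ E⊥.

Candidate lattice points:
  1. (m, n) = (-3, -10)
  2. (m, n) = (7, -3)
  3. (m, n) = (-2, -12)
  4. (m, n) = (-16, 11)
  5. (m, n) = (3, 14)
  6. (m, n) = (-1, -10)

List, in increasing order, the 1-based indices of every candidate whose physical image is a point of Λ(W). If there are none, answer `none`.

3, 5

Numerically τ ≈ 4.2361 and τ' = −1/τ ≈ -0.2361.
candidate 1: (m,n)=(-3,-10) → π∥ = -3-10·τ ≈ -45.3607, π⊥ = -3-10·τ' ≈ -0.6393 ∉ [-0.4, 1.2) ⇒ out
candidate 2: (m,n)=(7,-3) → π∥ = 7-3·τ ≈ -5.7082, π⊥ = 7-3·τ' ≈ 7.7082 ∉ [-0.4, 1.2) ⇒ out
candidate 3: (m,n)=(-2,-12) → π∥ = -2-12·τ ≈ -52.8328, π⊥ = -2-12·τ' ≈ 0.8328 ∈ [-0.4, 1.2) ⇒ IN Λ
candidate 4: (m,n)=(-16,11) → π∥ = -16+11·τ ≈ 30.5967, π⊥ = -16+11·τ' ≈ -18.5967 ∉ [-0.4, 1.2) ⇒ out
candidate 5: (m,n)=(3,14) → π∥ = 3+14·τ ≈ 62.3050, π⊥ = 3+14·τ' ≈ -0.3050 ∈ [-0.4, 1.2) ⇒ IN Λ
candidate 6: (m,n)=(-1,-10) → π∥ = -1-10·τ ≈ -43.3607, π⊥ = -1-10·τ' ≈ 1.3607 ∉ [-0.4, 1.2) ⇒ out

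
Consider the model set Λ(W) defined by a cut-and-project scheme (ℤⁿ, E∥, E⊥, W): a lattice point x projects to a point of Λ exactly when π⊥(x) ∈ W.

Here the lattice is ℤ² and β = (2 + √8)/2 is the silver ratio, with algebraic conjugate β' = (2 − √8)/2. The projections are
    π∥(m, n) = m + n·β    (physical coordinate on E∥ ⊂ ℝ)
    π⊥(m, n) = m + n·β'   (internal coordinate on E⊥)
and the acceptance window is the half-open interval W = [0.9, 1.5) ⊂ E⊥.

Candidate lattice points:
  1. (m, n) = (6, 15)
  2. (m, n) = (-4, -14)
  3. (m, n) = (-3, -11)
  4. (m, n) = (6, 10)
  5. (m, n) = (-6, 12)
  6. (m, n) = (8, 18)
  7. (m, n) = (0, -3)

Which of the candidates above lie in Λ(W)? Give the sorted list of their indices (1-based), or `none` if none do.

7

β' = (2−√8)/2 ≈ -0.41421.
[1] lift (6,15): star map gives -0.21320; window check 0.9 ≤ -0.21320 < 1.5 is false → out
[2] lift (-4,-14): star map gives 1.79899; window check 0.9 ≤ 1.79899 < 1.5 is false → out
[3] lift (-3,-11): star map gives 1.55635; window check 0.9 ≤ 1.55635 < 1.5 is false → out
[4] lift (6,10): star map gives 1.85786; window check 0.9 ≤ 1.85786 < 1.5 is false → out
[5] lift (-6,12): star map gives -10.97056; window check 0.9 ≤ -10.97056 < 1.5 is false → out
[6] lift (8,18): star map gives 0.54416; window check 0.9 ≤ 0.54416 < 1.5 is false → out
[7] lift (0,-3): star map gives 1.24264; window check 0.9 ≤ 1.24264 < 1.5 is true → IN Λ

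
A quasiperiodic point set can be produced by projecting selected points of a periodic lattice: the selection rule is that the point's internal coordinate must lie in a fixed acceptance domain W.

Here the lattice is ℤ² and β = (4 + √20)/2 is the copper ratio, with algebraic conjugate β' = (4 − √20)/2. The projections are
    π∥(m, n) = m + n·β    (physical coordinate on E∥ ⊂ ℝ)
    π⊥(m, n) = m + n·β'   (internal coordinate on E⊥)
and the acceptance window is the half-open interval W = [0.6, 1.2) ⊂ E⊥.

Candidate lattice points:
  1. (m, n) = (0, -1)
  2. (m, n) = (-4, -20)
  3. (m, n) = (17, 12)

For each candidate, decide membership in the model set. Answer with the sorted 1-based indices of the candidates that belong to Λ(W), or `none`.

Numerically β ≈ 4.2361 and β' = −1/β ≈ -0.2361.
#1 (0,-1): internal coord 0 + (-1)·β' = +0.2361; +0.2361 ∉ [0.6, 1.2) → out
#2 (-4,-20): internal coord -4 + (-20)·β' = +0.7214; +0.7214 ∈ [0.6, 1.2) → IN Λ
#3 (17,12): internal coord 17 + (12)·β' = +14.1672; +14.1672 ∉ [0.6, 1.2) → out

2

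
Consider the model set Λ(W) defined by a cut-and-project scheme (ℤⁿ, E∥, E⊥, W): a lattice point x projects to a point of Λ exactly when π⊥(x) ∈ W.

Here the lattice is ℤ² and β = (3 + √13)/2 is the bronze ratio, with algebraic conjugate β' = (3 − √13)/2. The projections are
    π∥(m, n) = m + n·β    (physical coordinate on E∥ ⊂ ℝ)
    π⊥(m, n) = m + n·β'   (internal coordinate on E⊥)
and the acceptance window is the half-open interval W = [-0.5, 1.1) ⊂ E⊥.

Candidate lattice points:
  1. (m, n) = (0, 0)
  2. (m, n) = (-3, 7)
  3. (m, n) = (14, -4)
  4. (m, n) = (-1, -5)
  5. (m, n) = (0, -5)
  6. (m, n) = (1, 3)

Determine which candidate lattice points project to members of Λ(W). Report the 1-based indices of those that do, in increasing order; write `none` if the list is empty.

β' = (3−√13)/2 ≈ -0.302776.
#1 (0,0): internal coord 0 + (0)·β' = +0.000000; +0.000000 ∈ [-0.5, 1.1) → IN Λ
#2 (-3,7): internal coord -3 + (7)·β' = -5.119429; -5.119429 ∉ [-0.5, 1.1) → out
#3 (14,-4): internal coord 14 + (-4)·β' = +15.211103; +15.211103 ∉ [-0.5, 1.1) → out
#4 (-1,-5): internal coord -1 + (-5)·β' = +0.513878; +0.513878 ∈ [-0.5, 1.1) → IN Λ
#5 (0,-5): internal coord 0 + (-5)·β' = +1.513878; +1.513878 ∉ [-0.5, 1.1) → out
#6 (1,3): internal coord 1 + (3)·β' = +0.091673; +0.091673 ∈ [-0.5, 1.1) → IN Λ

1, 4, 6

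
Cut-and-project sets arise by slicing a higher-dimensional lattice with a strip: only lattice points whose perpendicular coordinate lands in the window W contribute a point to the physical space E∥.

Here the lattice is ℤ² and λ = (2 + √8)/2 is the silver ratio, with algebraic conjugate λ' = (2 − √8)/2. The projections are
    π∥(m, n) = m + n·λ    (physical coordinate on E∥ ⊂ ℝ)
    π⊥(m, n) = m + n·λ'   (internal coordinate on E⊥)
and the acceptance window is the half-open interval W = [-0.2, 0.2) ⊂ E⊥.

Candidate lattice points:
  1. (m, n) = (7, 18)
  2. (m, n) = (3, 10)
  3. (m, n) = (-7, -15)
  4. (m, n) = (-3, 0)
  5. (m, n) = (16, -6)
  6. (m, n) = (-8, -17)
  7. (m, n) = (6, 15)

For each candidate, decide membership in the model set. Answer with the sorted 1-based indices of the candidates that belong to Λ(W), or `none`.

Numerically λ ≈ 2.4142 and λ' = −1/λ ≈ -0.4142.
candidate 1: (m,n)=(7,18) → π∥ = 7+18·λ ≈ 50.4558, π⊥ = 7+18·λ' ≈ -0.4558 ∉ [-0.2, 0.2) ⇒ out
candidate 2: (m,n)=(3,10) → π∥ = 3+10·λ ≈ 27.1421, π⊥ = 3+10·λ' ≈ -1.1421 ∉ [-0.2, 0.2) ⇒ out
candidate 3: (m,n)=(-7,-15) → π∥ = -7-15·λ ≈ -43.2132, π⊥ = -7-15·λ' ≈ -0.7868 ∉ [-0.2, 0.2) ⇒ out
candidate 4: (m,n)=(-3,0) → π∥ = -3+0·λ ≈ -3.0000, π⊥ = -3+0·λ' ≈ -3.0000 ∉ [-0.2, 0.2) ⇒ out
candidate 5: (m,n)=(16,-6) → π∥ = 16-6·λ ≈ 1.5147, π⊥ = 16-6·λ' ≈ 18.4853 ∉ [-0.2, 0.2) ⇒ out
candidate 6: (m,n)=(-8,-17) → π∥ = -8-17·λ ≈ -49.0416, π⊥ = -8-17·λ' ≈ -0.9584 ∉ [-0.2, 0.2) ⇒ out
candidate 7: (m,n)=(6,15) → π∥ = 6+15·λ ≈ 42.2132, π⊥ = 6+15·λ' ≈ -0.2132 ∉ [-0.2, 0.2) ⇒ out

none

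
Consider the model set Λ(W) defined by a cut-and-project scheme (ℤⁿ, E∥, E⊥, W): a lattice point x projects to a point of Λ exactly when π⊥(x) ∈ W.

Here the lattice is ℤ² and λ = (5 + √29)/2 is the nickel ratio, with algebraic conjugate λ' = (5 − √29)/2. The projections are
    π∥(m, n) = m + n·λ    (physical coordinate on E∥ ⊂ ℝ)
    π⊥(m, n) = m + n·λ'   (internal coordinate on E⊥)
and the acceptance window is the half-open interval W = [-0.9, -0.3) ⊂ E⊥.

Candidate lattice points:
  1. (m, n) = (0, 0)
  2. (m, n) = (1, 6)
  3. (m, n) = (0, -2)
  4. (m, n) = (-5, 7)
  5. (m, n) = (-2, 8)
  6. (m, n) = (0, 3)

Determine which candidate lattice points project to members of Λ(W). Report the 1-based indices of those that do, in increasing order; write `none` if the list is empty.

Numerically λ ≈ 5.192582 and λ' = −1/λ ≈ -0.192582.
#1 (0,0): internal coord 0 + (0)·λ' = +0.000000; +0.000000 ∉ [-0.9, -0.3) → out
#2 (1,6): internal coord 1 + (6)·λ' = -0.155494; -0.155494 ∉ [-0.9, -0.3) → out
#3 (0,-2): internal coord 0 + (-2)·λ' = +0.385165; +0.385165 ∉ [-0.9, -0.3) → out
#4 (-5,7): internal coord -5 + (7)·λ' = -6.348077; -6.348077 ∉ [-0.9, -0.3) → out
#5 (-2,8): internal coord -2 + (8)·λ' = -3.540659; -3.540659 ∉ [-0.9, -0.3) → out
#6 (0,3): internal coord 0 + (3)·λ' = -0.577747; -0.577747 ∈ [-0.9, -0.3) → IN Λ

6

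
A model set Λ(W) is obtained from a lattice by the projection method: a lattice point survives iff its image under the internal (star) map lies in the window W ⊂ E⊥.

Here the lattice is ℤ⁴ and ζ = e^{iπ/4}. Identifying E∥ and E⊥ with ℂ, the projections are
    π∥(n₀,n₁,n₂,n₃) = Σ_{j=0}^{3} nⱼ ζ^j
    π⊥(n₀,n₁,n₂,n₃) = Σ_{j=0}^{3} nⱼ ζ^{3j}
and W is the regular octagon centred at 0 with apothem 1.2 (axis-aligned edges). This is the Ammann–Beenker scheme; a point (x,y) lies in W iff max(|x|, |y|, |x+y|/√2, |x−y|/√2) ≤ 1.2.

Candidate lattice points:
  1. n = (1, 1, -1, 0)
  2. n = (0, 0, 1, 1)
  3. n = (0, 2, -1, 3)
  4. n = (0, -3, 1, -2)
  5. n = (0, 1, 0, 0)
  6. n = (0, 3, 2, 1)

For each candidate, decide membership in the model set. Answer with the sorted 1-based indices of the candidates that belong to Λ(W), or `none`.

2, 5

Internal map: ζ^{3j} for j=0..3 gives (1,0), (−√2/2,√2/2), (0,−1), (√2/2,√2/2).
#1 (1, 1, -1, 0): internal (0.29289, 1.70711); octagon support 1.70711 vs apothem 1.2 → ∉ W
#2 (0, 0, 1, 1): internal (0.70711, -0.29289); octagon support 0.70711 vs apothem 1.2 → ∈ W
#3 (0, 2, -1, 3): internal (0.70711, 4.53553); octagon support 4.53553 vs apothem 1.2 → ∉ W
#4 (0, -3, 1, -2): internal (0.70711, -4.53553); octagon support 4.53553 vs apothem 1.2 → ∉ W
#5 (0, 1, 0, 0): internal (-0.70711, 0.70711); octagon support 1.00000 vs apothem 1.2 → ∈ W
#6 (0, 3, 2, 1): internal (-1.41421, 0.82843); octagon support 1.58579 vs apothem 1.2 → ∉ W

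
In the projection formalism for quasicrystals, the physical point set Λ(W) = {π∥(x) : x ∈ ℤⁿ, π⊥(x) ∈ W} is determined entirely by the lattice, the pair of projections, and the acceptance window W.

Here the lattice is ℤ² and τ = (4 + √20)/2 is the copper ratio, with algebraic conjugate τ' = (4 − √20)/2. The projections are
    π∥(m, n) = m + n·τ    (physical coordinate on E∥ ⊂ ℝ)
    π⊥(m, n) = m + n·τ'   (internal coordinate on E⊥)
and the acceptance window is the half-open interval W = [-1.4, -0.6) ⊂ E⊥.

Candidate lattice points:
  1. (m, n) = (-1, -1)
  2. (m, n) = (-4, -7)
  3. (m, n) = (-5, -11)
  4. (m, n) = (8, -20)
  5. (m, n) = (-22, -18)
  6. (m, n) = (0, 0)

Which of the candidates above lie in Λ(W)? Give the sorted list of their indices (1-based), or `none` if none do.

τ' = (4−√20)/2 ≈ -0.23607.
#1 (-1,-1): internal coord -1 + (-1)·τ' = -0.76393; -0.76393 ∈ [-1.4, -0.6) → IN Λ
#2 (-4,-7): internal coord -4 + (-7)·τ' = -2.34752; -2.34752 ∉ [-1.4, -0.6) → out
#3 (-5,-11): internal coord -5 + (-11)·τ' = -2.40325; -2.40325 ∉ [-1.4, -0.6) → out
#4 (8,-20): internal coord 8 + (-20)·τ' = +12.72136; +12.72136 ∉ [-1.4, -0.6) → out
#5 (-22,-18): internal coord -22 + (-18)·τ' = -17.75078; -17.75078 ∉ [-1.4, -0.6) → out
#6 (0,0): internal coord 0 + (0)·τ' = +0.00000; +0.00000 ∉ [-1.4, -0.6) → out

1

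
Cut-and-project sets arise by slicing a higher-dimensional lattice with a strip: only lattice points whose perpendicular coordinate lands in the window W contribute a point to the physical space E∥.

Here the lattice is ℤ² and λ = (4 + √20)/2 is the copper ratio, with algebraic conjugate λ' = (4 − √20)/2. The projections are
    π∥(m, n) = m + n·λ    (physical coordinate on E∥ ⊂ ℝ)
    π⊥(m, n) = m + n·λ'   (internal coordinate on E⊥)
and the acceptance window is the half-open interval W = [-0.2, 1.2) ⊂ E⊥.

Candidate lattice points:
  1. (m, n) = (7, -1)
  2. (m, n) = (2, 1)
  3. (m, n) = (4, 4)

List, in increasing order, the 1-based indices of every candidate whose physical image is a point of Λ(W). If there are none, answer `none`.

none

Compute λ' = (4−√20)/2 = -0.236068, so π⊥(m,n) = m -0.236068·n.
[1] lift (7,-1): star map gives 7.236068; window check -0.2 ≤ 7.236068 < 1.2 is false → out
[2] lift (2,1): star map gives 1.763932; window check -0.2 ≤ 1.763932 < 1.2 is false → out
[3] lift (4,4): star map gives 3.055728; window check -0.2 ≤ 3.055728 < 1.2 is false → out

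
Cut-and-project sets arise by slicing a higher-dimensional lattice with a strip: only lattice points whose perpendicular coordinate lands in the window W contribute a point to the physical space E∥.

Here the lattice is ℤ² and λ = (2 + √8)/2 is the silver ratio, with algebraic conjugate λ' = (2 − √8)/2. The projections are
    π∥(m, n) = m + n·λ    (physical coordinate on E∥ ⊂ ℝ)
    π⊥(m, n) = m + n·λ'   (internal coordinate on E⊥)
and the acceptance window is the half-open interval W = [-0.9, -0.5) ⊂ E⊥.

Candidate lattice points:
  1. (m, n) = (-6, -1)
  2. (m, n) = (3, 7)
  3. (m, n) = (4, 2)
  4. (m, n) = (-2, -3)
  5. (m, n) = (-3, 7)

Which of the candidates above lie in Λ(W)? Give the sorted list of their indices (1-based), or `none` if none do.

Compute λ' = (2−√8)/2 = -0.41421, so π⊥(m,n) = m -0.41421·n.
[1] lift (-6,-1): star map gives -5.58579; window check -0.9 ≤ -5.58579 < -0.5 is false → out
[2] lift (3,7): star map gives 0.10051; window check -0.9 ≤ 0.10051 < -0.5 is false → out
[3] lift (4,2): star map gives 3.17157; window check -0.9 ≤ 3.17157 < -0.5 is false → out
[4] lift (-2,-3): star map gives -0.75736; window check -0.9 ≤ -0.75736 < -0.5 is true → IN Λ
[5] lift (-3,7): star map gives -5.89949; window check -0.9 ≤ -5.89949 < -0.5 is false → out

4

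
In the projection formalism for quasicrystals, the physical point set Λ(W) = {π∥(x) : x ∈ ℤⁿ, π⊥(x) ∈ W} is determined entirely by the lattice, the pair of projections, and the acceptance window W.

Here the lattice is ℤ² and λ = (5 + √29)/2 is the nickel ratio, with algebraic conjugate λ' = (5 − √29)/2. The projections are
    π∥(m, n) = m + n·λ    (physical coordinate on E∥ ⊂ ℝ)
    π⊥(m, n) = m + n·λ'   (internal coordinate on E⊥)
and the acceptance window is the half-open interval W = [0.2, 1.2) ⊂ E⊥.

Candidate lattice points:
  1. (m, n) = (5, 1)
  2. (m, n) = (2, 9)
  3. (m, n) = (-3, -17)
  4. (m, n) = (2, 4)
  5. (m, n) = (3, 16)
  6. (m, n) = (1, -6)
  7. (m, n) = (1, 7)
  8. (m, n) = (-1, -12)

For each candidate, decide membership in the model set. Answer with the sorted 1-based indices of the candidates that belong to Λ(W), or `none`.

λ' = (5−√29)/2 ≈ -0.1926.
[1] lift (5,1): star map gives 4.8074; window check 0.2 ≤ 4.8074 < 1.2 is false → out
[2] lift (2,9): star map gives 0.2668; window check 0.2 ≤ 0.2668 < 1.2 is true → IN Λ
[3] lift (-3,-17): star map gives 0.2739; window check 0.2 ≤ 0.2739 < 1.2 is true → IN Λ
[4] lift (2,4): star map gives 1.2297; window check 0.2 ≤ 1.2297 < 1.2 is false → out
[5] lift (3,16): star map gives -0.0813; window check 0.2 ≤ -0.0813 < 1.2 is false → out
[6] lift (1,-6): star map gives 2.1555; window check 0.2 ≤ 2.1555 < 1.2 is false → out
[7] lift (1,7): star map gives -0.3481; window check 0.2 ≤ -0.3481 < 1.2 is false → out
[8] lift (-1,-12): star map gives 1.3110; window check 0.2 ≤ 1.3110 < 1.2 is false → out

2, 3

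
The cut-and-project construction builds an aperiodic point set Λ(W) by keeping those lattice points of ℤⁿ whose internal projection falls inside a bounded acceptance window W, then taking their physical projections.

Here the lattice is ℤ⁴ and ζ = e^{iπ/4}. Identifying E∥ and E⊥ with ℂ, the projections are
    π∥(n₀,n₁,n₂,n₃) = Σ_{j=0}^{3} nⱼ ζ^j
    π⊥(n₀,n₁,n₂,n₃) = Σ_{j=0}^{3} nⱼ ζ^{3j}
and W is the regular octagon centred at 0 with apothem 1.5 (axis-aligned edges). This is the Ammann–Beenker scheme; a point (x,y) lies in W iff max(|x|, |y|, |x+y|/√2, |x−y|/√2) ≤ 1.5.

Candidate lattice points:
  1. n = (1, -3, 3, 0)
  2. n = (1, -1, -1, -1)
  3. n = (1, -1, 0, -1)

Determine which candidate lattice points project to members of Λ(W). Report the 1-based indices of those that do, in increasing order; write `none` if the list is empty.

Internal map: ζ^{3j} for j=0..3 gives (1,0), (−√2/2,√2/2), (0,−1), (√2/2,√2/2).
#1 (1, -3, 3, 0): internal (3.1213, -5.1213); octagon support 5.8284 vs apothem 1.5 → ∉ W
#2 (1, -1, -1, -1): internal (1.0000, -0.4142); octagon support 1.0000 vs apothem 1.5 → ∈ W
#3 (1, -1, 0, -1): internal (1.0000, -1.4142); octagon support 1.7071 vs apothem 1.5 → ∉ W

2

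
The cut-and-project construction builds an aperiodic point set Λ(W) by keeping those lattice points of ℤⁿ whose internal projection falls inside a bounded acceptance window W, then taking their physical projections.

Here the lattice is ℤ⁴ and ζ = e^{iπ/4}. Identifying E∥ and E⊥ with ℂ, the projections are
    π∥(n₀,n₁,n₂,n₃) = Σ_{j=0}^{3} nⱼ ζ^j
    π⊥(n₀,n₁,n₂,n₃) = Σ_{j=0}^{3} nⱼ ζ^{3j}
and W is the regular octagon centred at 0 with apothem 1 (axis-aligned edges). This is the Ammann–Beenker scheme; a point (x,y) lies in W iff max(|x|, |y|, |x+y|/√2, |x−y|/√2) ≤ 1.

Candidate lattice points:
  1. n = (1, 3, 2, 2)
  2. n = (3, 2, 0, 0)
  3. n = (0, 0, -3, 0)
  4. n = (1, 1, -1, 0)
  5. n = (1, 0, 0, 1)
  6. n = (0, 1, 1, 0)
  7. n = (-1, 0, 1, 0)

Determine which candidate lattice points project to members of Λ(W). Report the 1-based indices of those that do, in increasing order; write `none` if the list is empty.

6

With ζ = e^{iπ/4} the internal vectors are ζ^0,ζ^3,ζ^6,ζ^9.
candidate 1: n = (1, 3, 2, 2) → π⊥ ≈ (+0.292893, +1.535534); max(|x|,|y|,|x±y|/√2) = 1.535534 > 1 ⇒ ∉ W
candidate 2: n = (3, 2, 0, 0) → π⊥ ≈ (+1.585786, +1.414214); max(|x|,|y|,|x±y|/√2) = 2.121320 > 1 ⇒ ∉ W
candidate 3: n = (0, 0, -3, 0) → π⊥ ≈ (+0.000000, +3.000000); max(|x|,|y|,|x±y|/√2) = 3.000000 > 1 ⇒ ∉ W
candidate 4: n = (1, 1, -1, 0) → π⊥ ≈ (+0.292893, +1.707107); max(|x|,|y|,|x±y|/√2) = 1.707107 > 1 ⇒ ∉ W
candidate 5: n = (1, 0, 0, 1) → π⊥ ≈ (+1.707107, +0.707107); max(|x|,|y|,|x±y|/√2) = 1.707107 > 1 ⇒ ∉ W
candidate 6: n = (0, 1, 1, 0) → π⊥ ≈ (-0.707107, -0.292893); max(|x|,|y|,|x±y|/√2) = 0.707107 ≤ 1 ⇒ ∈ W
candidate 7: n = (-1, 0, 1, 0) → π⊥ ≈ (-1.000000, -1.000000); max(|x|,|y|,|x±y|/√2) = 1.414214 > 1 ⇒ ∉ W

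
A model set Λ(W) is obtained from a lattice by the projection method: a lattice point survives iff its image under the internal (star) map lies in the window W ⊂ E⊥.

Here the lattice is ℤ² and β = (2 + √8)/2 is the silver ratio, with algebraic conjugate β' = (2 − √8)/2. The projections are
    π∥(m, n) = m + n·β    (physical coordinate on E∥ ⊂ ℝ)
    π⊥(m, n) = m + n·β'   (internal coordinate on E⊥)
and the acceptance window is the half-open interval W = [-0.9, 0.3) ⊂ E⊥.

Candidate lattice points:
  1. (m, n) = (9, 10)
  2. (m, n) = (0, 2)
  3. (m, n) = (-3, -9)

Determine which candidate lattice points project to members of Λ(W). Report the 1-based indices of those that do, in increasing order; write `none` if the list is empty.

2

β' = (2−√8)/2 ≈ -0.4142.
[1] lift (9,10): star map gives 4.8579; window check -0.9 ≤ 4.8579 < 0.3 is false → out
[2] lift (0,2): star map gives -0.8284; window check -0.9 ≤ -0.8284 < 0.3 is true → IN Λ
[3] lift (-3,-9): star map gives 0.7279; window check -0.9 ≤ 0.7279 < 0.3 is false → out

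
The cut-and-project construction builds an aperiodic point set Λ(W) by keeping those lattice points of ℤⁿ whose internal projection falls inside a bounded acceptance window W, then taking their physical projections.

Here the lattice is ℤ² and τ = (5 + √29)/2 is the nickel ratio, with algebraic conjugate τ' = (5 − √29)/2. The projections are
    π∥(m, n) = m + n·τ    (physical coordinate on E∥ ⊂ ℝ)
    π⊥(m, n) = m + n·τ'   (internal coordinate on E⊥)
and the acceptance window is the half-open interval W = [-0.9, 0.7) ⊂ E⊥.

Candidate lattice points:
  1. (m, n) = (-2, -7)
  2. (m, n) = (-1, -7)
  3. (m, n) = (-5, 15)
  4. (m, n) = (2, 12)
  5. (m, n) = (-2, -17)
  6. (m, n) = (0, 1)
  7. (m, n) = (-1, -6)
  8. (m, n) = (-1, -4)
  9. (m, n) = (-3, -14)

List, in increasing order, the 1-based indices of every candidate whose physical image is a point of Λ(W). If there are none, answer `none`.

Compute τ' = (5−√29)/2 = -0.192582, so π⊥(m,n) = m -0.192582·n.
candidate 1: (m,n)=(-2,-7) → π∥ = -2-7·τ ≈ -38.348077, π⊥ = -2-7·τ' ≈ -0.651923 ∈ [-0.9, 0.7) ⇒ IN Λ
candidate 2: (m,n)=(-1,-7) → π∥ = -1-7·τ ≈ -37.348077, π⊥ = -1-7·τ' ≈ 0.348077 ∈ [-0.9, 0.7) ⇒ IN Λ
candidate 3: (m,n)=(-5,15) → π∥ = -5+15·τ ≈ 72.888736, π⊥ = -5+15·τ' ≈ -7.888736 ∉ [-0.9, 0.7) ⇒ out
candidate 4: (m,n)=(2,12) → π∥ = 2+12·τ ≈ 64.310989, π⊥ = 2+12·τ' ≈ -0.310989 ∈ [-0.9, 0.7) ⇒ IN Λ
candidate 5: (m,n)=(-2,-17) → π∥ = -2-17·τ ≈ -90.273901, π⊥ = -2-17·τ' ≈ 1.273901 ∉ [-0.9, 0.7) ⇒ out
candidate 6: (m,n)=(0,1) → π∥ = 0+1·τ ≈ 5.192582, π⊥ = 0+1·τ' ≈ -0.192582 ∈ [-0.9, 0.7) ⇒ IN Λ
candidate 7: (m,n)=(-1,-6) → π∥ = -1-6·τ ≈ -32.155494, π⊥ = -1-6·τ' ≈ 0.155494 ∈ [-0.9, 0.7) ⇒ IN Λ
candidate 8: (m,n)=(-1,-4) → π∥ = -1-4·τ ≈ -21.770330, π⊥ = -1-4·τ' ≈ -0.229670 ∈ [-0.9, 0.7) ⇒ IN Λ
candidate 9: (m,n)=(-3,-14) → π∥ = -3-14·τ ≈ -75.696154, π⊥ = -3-14·τ' ≈ -0.303846 ∈ [-0.9, 0.7) ⇒ IN Λ

1, 2, 4, 6, 7, 8, 9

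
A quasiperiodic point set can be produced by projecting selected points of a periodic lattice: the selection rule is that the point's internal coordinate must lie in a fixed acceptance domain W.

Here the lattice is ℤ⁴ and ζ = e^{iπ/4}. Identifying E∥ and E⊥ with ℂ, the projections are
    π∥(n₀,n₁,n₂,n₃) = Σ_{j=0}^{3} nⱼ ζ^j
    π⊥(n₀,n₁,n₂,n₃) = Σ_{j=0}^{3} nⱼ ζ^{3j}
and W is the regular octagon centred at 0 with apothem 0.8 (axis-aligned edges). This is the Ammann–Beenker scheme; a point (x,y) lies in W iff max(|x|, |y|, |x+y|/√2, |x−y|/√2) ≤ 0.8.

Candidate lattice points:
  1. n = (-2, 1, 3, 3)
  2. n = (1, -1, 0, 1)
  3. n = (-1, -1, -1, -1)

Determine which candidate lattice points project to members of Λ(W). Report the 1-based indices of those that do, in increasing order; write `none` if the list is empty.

1

π⊥(n) = n₀ + n₁ζ³ + n₂ζ⁶ + n₃ζ⁹ where ζ = e^{iπ/4}.
candidate 1: n = (-2, 1, 3, 3) → π⊥ ≈ (-0.58579, -0.17157); max(|x|,|y|,|x±y|/√2) = 0.58579 ≤ 0.8 ⇒ ∈ W
candidate 2: n = (1, -1, 0, 1) → π⊥ ≈ (+2.41421, +0.00000); max(|x|,|y|,|x±y|/√2) = 2.41421 > 0.8 ⇒ ∉ W
candidate 3: n = (-1, -1, -1, -1) → π⊥ ≈ (-1.00000, -0.41421); max(|x|,|y|,|x±y|/√2) = 1.00000 > 0.8 ⇒ ∉ W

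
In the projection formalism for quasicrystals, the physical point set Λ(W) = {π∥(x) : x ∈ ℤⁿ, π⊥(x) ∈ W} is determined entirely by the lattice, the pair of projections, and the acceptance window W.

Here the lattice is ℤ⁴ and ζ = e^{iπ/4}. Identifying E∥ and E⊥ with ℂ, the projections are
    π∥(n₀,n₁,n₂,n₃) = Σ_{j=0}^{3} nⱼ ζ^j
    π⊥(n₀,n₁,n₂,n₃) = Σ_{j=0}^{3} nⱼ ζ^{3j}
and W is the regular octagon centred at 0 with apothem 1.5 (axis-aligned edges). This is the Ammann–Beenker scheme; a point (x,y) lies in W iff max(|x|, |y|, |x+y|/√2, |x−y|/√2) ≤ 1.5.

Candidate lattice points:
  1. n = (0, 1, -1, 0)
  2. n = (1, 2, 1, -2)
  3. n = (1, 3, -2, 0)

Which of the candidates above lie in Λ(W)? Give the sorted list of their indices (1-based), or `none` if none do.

none

π⊥(n) = n₀ + n₁ζ³ + n₂ζ⁶ + n₃ζ⁹ where ζ = e^{iπ/4}.
#1 (0, 1, -1, 0): internal (-0.70711, 1.70711); octagon support 1.70711 vs apothem 1.5 → ∉ W
#2 (1, 2, 1, -2): internal (-1.82843, -1.00000); octagon support 2.00000 vs apothem 1.5 → ∉ W
#3 (1, 3, -2, 0): internal (-1.12132, 4.12132); octagon support 4.12132 vs apothem 1.5 → ∉ W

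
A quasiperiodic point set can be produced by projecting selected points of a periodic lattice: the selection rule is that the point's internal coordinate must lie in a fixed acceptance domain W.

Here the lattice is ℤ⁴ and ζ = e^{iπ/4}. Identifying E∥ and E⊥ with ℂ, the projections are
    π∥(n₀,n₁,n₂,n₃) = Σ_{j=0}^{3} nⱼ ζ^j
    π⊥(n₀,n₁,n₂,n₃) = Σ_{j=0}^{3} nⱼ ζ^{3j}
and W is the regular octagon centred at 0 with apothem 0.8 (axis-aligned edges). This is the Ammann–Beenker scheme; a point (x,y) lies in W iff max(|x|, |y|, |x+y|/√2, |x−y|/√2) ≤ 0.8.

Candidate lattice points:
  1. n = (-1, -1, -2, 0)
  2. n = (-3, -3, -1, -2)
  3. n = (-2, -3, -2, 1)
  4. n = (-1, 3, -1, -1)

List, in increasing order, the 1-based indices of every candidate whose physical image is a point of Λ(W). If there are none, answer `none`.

With ζ = e^{iπ/4} the internal vectors are ζ^0,ζ^3,ζ^6,ζ^9.
#1 (-1, -1, -2, 0): internal (-0.2929, 1.2929); octagon support 1.2929 vs apothem 0.8 → ∉ W
#2 (-3, -3, -1, -2): internal (-2.2929, -2.5355); octagon support 3.4142 vs apothem 0.8 → ∉ W
#3 (-2, -3, -2, 1): internal (0.8284, 0.5858); octagon support 1.0000 vs apothem 0.8 → ∉ W
#4 (-1, 3, -1, -1): internal (-3.8284, 2.4142); octagon support 4.4142 vs apothem 0.8 → ∉ W

none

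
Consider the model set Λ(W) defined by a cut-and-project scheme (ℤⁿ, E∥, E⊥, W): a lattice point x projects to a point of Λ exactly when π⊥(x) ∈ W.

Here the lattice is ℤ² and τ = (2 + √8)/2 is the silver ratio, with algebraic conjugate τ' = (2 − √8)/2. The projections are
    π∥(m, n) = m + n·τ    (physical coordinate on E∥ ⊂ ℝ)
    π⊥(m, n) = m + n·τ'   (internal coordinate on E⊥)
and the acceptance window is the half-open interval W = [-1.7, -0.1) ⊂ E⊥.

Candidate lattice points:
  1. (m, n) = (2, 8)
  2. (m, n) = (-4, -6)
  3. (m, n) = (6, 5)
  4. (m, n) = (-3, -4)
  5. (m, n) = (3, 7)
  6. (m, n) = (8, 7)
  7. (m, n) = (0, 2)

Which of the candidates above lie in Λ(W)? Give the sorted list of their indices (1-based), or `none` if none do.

1, 2, 4, 7

Compute τ' = (2−√8)/2 = -0.4142, so π⊥(m,n) = m -0.4142·n.
candidate 1: (m,n)=(2,8) → π∥ = 2+8·τ ≈ 21.3137, π⊥ = 2+8·τ' ≈ -1.3137 ∈ [-1.7, -0.1) ⇒ IN Λ
candidate 2: (m,n)=(-4,-6) → π∥ = -4-6·τ ≈ -18.4853, π⊥ = -4-6·τ' ≈ -1.5147 ∈ [-1.7, -0.1) ⇒ IN Λ
candidate 3: (m,n)=(6,5) → π∥ = 6+5·τ ≈ 18.0711, π⊥ = 6+5·τ' ≈ 3.9289 ∉ [-1.7, -0.1) ⇒ out
candidate 4: (m,n)=(-3,-4) → π∥ = -3-4·τ ≈ -12.6569, π⊥ = -3-4·τ' ≈ -1.3431 ∈ [-1.7, -0.1) ⇒ IN Λ
candidate 5: (m,n)=(3,7) → π∥ = 3+7·τ ≈ 19.8995, π⊥ = 3+7·τ' ≈ 0.1005 ∉ [-1.7, -0.1) ⇒ out
candidate 6: (m,n)=(8,7) → π∥ = 8+7·τ ≈ 24.8995, π⊥ = 8+7·τ' ≈ 5.1005 ∉ [-1.7, -0.1) ⇒ out
candidate 7: (m,n)=(0,2) → π∥ = 0+2·τ ≈ 4.8284, π⊥ = 0+2·τ' ≈ -0.8284 ∈ [-1.7, -0.1) ⇒ IN Λ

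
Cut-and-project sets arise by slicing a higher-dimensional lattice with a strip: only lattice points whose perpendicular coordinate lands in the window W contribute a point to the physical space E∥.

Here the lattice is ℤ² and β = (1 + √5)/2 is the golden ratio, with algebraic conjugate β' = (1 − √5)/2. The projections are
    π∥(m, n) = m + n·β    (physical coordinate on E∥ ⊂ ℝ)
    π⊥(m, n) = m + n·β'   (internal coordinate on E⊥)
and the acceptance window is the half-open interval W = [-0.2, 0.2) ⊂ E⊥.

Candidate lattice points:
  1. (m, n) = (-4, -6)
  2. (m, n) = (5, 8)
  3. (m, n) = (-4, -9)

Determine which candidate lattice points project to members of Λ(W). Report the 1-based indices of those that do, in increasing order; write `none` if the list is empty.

Numerically β ≈ 1.6180 and β' = −1/β ≈ -0.6180.
candidate 1: (m,n)=(-4,-6) → π∥ = -4-6·β ≈ -13.7082, π⊥ = -4-6·β' ≈ -0.2918 ∉ [-0.2, 0.2) ⇒ out
candidate 2: (m,n)=(5,8) → π∥ = 5+8·β ≈ 17.9443, π⊥ = 5+8·β' ≈ 0.0557 ∈ [-0.2, 0.2) ⇒ IN Λ
candidate 3: (m,n)=(-4,-9) → π∥ = -4-9·β ≈ -18.5623, π⊥ = -4-9·β' ≈ 1.5623 ∉ [-0.2, 0.2) ⇒ out

2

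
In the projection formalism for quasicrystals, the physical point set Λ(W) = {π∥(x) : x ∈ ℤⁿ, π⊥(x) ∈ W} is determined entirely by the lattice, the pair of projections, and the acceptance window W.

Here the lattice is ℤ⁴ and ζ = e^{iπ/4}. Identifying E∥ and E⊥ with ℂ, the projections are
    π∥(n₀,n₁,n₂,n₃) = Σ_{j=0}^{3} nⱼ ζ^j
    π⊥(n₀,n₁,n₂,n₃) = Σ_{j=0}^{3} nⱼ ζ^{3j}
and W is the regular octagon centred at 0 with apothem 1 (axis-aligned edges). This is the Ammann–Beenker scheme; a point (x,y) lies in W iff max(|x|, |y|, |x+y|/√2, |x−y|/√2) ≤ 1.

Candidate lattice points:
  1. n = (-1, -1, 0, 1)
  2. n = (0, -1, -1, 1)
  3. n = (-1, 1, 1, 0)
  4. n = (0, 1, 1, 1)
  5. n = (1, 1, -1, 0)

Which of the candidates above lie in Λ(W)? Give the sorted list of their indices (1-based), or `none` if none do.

π⊥(n) = n₀ + n₁ζ³ + n₂ζ⁶ + n₃ζ⁹ where ζ = e^{iπ/4}.
candidate 1: n = (-1, -1, 0, 1) → π⊥ ≈ (+0.4142, +0.0000); max(|x|,|y|,|x±y|/√2) = 0.4142 ≤ 1 ⇒ ∈ W
candidate 2: n = (0, -1, -1, 1) → π⊥ ≈ (+1.4142, +1.0000); max(|x|,|y|,|x±y|/√2) = 1.7071 > 1 ⇒ ∉ W
candidate 3: n = (-1, 1, 1, 0) → π⊥ ≈ (-1.7071, -0.2929); max(|x|,|y|,|x±y|/√2) = 1.7071 > 1 ⇒ ∉ W
candidate 4: n = (0, 1, 1, 1) → π⊥ ≈ (+0.0000, +0.4142); max(|x|,|y|,|x±y|/√2) = 0.4142 ≤ 1 ⇒ ∈ W
candidate 5: n = (1, 1, -1, 0) → π⊥ ≈ (+0.2929, +1.7071); max(|x|,|y|,|x±y|/√2) = 1.7071 > 1 ⇒ ∉ W

1, 4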